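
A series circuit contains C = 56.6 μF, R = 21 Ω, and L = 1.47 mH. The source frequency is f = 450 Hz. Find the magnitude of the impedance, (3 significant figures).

ω = 2πf = 2827 rad/s
X_L = ωL = 4.16 Ω
X_C = 1/(ωC) = 6.25 Ω
Net reactance X = X_L − X_C = -2.09 Ω
Z = 21.0 − j2.09 Ω
|Z| = √(21.0² + 2.09²) = 21.1 Ω

21.1 Ω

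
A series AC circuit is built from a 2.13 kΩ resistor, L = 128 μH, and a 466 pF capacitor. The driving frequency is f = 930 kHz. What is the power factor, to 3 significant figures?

0.984

ω = 2πf = 5.843e+06 rad/s
X_L = ωL = 748 Ω
X_C = 1/(ωC) = 367 Ω
Net reactance X = X_L − X_C = 381 Ω
Z = 2130 + j381 Ω
|Z| = √(2130² + 381²) = 2160 Ω
∠Z = arctan(381/2130) = 10.1°
cos φ = cos(10.1°) = 0.984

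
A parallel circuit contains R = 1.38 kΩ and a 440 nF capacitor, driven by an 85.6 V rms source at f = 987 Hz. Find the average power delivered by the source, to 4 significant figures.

5.310 W

ω = 2πf = 6202 rad/s
X_C = 1/(ωC) = 366.5 Ω
Parallel: admittances add. Y = 1/R + jωC
Y = (0.0007246 + j0.002729) S
|Y| = 0.002823 S → |Z| = 1/|Y| = 354.2 Ω, ∠Z = −∠Y = -75.13°
I = V/|Z| = 241.7 mA
P = VI cos φ = 85.6 × 0.2417 × cos(-75.13°) = 5.310 W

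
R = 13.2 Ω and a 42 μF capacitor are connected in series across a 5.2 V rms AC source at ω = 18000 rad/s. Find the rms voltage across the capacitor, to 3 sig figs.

X_C = 1/(ωC) = 1.32 Ω
Z = 13.2 − j1.32 Ω
|Z| = √(13.2² + 1.32²) = 13.3 Ω
I = V/|Z| = 392 mA
V_C = I·|Z_C| = 0.392 × 1.32 = 0.518 V

0.518 V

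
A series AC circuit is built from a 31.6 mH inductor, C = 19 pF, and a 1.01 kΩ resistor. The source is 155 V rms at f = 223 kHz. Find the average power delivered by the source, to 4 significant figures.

526.5 mW

ω = 2πf = 1.401e+06 rad/s
X_L = ωL = 44280 Ω
X_C = 1/(ωC) = 37560 Ω
Net reactance X = X_L − X_C = 6713 Ω
Z = 1010 + j6713 Ω
|Z| = √(1010² + 6713²) = 6789 Ω
∠Z = arctan(6713/1010) = 81.44°
I = V/|Z| = 22.83 mA
P = VI cos φ = 155 × 0.02283 × cos(81.44°) = 526.5 mW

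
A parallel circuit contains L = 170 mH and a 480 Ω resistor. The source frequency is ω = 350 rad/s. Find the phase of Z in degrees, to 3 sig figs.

82.9°

X_L = ωL = 59.5 Ω
Parallel: admittances add. Y = 1/R + 1/(jωL)
Y = (0.00208 − j0.0168) S
|Y| = 0.0169 S → |Z| = 1/|Y| = 59.0 Ω, ∠Z = −∠Y = 82.9°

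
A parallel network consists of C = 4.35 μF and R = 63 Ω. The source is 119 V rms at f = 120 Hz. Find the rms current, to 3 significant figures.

ω = 2πf = 754.0 rad/s
X_C = 1/(ωC) = 305 Ω
Parallel: admittances add. Y = 1/R + jωC
Y = (0.0159 + j0.00328) S
|Y| = 0.0162 S → |Z| = 1/|Y| = 61.7 Ω, ∠Z = −∠Y = -11.7°
I = V/|Z| = 119/61.7 = 1.93 A

1.93 A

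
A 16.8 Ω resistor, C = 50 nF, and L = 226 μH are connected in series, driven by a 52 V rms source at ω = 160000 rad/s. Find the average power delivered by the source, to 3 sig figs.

5.56 W

X_L = ωL = 36.2 Ω
X_C = 1/(ωC) = 125 Ω
Net reactance X = X_L − X_C = -88.8 Ω
Z = 16.8 − j88.8 Ω
|Z| = √(16.8² + 88.8²) = 90.4 Ω
∠Z = arctan(-88.8/16.8) = -79.3°
I = V/|Z| = 575 mA
P = VI cos φ = 52 × 0.575 × cos(-79.3°) = 5.56 W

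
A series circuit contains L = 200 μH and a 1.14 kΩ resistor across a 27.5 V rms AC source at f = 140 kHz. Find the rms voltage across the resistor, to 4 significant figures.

ω = 2πf = 879600 rad/s
X_L = ωL = 175.9 Ω
Z = 1140 + j175.9 Ω
|Z| = √(1140² + 175.9²) = 1153 Ω
I = V/|Z| = 23.84 mA
V_R = I·|Z_R| = 0.02384 × 1140 = 27.18 V

27.18 V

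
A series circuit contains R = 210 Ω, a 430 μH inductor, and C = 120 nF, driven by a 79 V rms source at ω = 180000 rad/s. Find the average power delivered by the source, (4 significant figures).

X_L = ωL = 77.40 Ω
X_C = 1/(ωC) = 46.30 Ω
Net reactance X = X_L − X_C = 31.10 Ω
Z = 210.0 + j31.10 Ω
|Z| = √(210.0² + 31.10²) = 212.3 Ω
∠Z = arctan(31.10/210.0) = 8.425°
I = V/|Z| = 372.1 mA
P = VI cos φ = 79 × 0.3721 × cos(8.425°) = 29.08 W

29.08 W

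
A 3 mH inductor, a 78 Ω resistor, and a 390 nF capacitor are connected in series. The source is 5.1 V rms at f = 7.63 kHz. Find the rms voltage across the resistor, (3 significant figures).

ω = 2πf = 47940 rad/s
X_L = ωL = 144 Ω
X_C = 1/(ωC) = 53.5 Ω
Net reactance X = X_L − X_C = 90.3 Ω
Z = 78.0 + j90.3 Ω
|Z| = √(78.0² + 90.3²) = 119 Ω
I = V/|Z| = 42.7 mA
V_R = I·|Z_R| = 0.0427 × 78.0 = 3.33 V

3.33 V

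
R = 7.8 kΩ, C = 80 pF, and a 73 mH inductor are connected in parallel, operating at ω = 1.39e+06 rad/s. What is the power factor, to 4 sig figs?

X_L = ωL = 101500 Ω
X_C = 1/(ωC) = 8993 Ω
Parallel: admittances add. Y = 1/R + 1/(jωL) + jωC
Y = (0.0001282 + j0.0001013) S
|Y| = 0.0001634 S → |Z| = 1/|Y| = 6119 Ω, ∠Z = −∠Y = -38.33°
cos φ = cos(-38.33°) = 0.7845

0.7845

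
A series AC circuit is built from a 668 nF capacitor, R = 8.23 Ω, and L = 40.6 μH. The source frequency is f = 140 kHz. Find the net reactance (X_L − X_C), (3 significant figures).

ω = 2πf = 879600 rad/s
X_L = ωL = 35.7 Ω
X_C = 1/(ωC) = 1.70 Ω
X = 35.7 − 1.70 = 34.0 Ω

34.0 Ω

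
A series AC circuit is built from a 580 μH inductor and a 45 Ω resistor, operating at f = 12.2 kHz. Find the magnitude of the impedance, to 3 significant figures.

ω = 2πf = 76650 rad/s
X_L = ωL = 44.5 Ω
Z = 45.0 + j44.5 Ω
|Z| = √(45.0² + 44.5²) = 63.3 Ω

63.3 Ω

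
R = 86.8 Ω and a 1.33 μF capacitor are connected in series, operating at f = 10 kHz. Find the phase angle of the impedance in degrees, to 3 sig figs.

ω = 2πf = 62830 rad/s
X_C = 1/(ωC) = 12.0 Ω
Z = 86.8 − j12.0 Ω
|Z| = √(86.8² + 12.0²) = 87.6 Ω
∠Z = arctan(-12.0/86.8) = -7.85°

-7.85°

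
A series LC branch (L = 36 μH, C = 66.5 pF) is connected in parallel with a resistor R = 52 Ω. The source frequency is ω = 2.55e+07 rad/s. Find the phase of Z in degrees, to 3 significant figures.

X_L = ωL = 918 Ω
X_C = 1/(ωC) = 590 Ω
Branch 1: Z₁ = R = 52.0 Ω
Branch 2 (series LC): Z₂ = j(X_L − X_C) = j328 Ω
Parallel: Z = Z₁Z₂/(Z₁+Z₂), |Z| = 51.4 Ω, ∠Z = 9.00°

9.00°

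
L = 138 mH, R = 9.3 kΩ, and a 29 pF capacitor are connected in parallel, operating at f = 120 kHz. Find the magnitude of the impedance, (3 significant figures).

ω = 2πf = 754000 rad/s
X_L = ωL = 104000 Ω
X_C = 1/(ωC) = 45700 Ω
Parallel: admittances add. Y = 1/R + 1/(jωL) + jωC
Y = (0.000108 + j1.23e-05) S
|Y| = 0.000108 S → |Z| = 1/|Y| = 9240 Ω, ∠Z = −∠Y = -6.50°

9240 Ω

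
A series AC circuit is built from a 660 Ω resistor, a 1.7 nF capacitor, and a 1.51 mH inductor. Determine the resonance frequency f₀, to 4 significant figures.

ω₀ = 1/√(LC) = 1/√(0.00151 × 1.7e-09) = 624100 rad/s
f₀ = ω₀/(2π) = 99.34 kHz

99.34 kHz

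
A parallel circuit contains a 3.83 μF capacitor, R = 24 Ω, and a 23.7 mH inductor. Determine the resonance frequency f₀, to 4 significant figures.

ω₀ = 1/√(LC) = 1/√(0.0237 × 3.83e-06) = 3319 rad/s
f₀ = ω₀/(2π) = 528.3 Hz

528.3 Hz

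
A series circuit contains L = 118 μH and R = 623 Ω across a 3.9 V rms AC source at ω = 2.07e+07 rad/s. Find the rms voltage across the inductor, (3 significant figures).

3.78 V

X_L = ωL = 2440 Ω
Z = 623 + j2440 Ω
|Z| = √(623² + 2440²) = 2520 Ω
I = V/|Z| = 1.55 mA
V_L = I·|Z_L| = 0.00155 × 2440 = 3.78 V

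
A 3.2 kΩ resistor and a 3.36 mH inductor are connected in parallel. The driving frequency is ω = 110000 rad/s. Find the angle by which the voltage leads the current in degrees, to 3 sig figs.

83.4°

X_L = ωL = 370 Ω
Parallel: admittances add. Y = 1/R + 1/(jωL)
Y = (0.000313 − j0.00271) S
|Y| = 0.00272 S → |Z| = 1/|Y| = 367 Ω, ∠Z = −∠Y = 83.4°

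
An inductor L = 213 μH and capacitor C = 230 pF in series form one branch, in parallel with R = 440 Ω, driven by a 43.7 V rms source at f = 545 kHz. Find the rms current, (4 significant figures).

ω = 2πf = 3.424e+06 rad/s
X_L = ωL = 729.4 Ω
X_C = 1/(ωC) = 1270 Ω
Branch 1: Z₁ = R = 440.0 Ω
Branch 2 (series LC): Z₂ = j(X_L − X_C) = −j540.3 Ω
Parallel: Z = Z₁Z₂/(Z₁+Z₂), |Z| = 341.2 Ω, ∠Z = -39.16°
I = V/|Z| = 43.7/341.2 = 128.1 mA

128.1 mA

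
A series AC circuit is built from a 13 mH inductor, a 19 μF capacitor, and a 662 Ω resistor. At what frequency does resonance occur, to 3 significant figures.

ω₀ = 1/√(LC) = 1/√(0.013 × 1.9e-05) = 2012 rad/s
f₀ = ω₀/(2π) = 320 Hz

320 Hz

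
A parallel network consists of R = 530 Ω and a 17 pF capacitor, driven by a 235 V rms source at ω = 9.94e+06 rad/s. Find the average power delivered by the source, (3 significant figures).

104 W

X_C = 1/(ωC) = 5920 Ω
Parallel: admittances add. Y = 1/R + jωC
Y = (0.00189 + j0.000169) S
|Y| = 0.00189 S → |Z| = 1/|Y| = 528 Ω, ∠Z = −∠Y = -5.12°
I = V/|Z| = 445 mA
P = VI cos φ = 235 × 0.445 × cos(-5.12°) = 104 W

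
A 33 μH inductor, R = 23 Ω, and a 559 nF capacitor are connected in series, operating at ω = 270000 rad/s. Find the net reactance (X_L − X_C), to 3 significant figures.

2.28 Ω

X_L = ωL = 8.91 Ω
X_C = 1/(ωC) = 6.63 Ω
X = 8.91 − 6.63 = 2.28 Ω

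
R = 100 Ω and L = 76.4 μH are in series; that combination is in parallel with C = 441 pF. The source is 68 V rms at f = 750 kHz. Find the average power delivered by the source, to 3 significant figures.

3.31 W

ω = 2πf = 4.712e+06 rad/s
X_L = ωL = 360 Ω
X_C = 1/(ωC) = 481 Ω
Branch 1 (R+jX_L): Z₁ = 100 + j360 Ω, |Z₁| = 374 Ω
Branch 2 (−jX_C): Z₂ = −j481 Ω
Parallel: Z = Z₁Z₂/(Z₁+Z₂), |Z| = 1140 Ω, ∠Z = 34.9°
I = V/|Z| = 59.4 mA
P = VI cos φ = 68 × 0.0594 × cos(34.9°) = 3.31 W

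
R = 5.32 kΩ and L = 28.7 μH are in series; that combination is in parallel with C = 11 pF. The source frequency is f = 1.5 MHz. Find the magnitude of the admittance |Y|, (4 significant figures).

209.8 μS

ω = 2πf = 9.425e+06 rad/s
X_L = ωL = 270.5 Ω
X_C = 1/(ωC) = 9646 Ω
Branch 1 (R+jX_L): Z₁ = 5320 + j270.5 Ω, |Z₁| = 5327 Ω
Branch 2 (−jX_C): Z₂ = −j9646 Ω
Parallel: Z = Z₁Z₂/(Z₁+Z₂), |Z| = 4767 Ω, ∠Z = -26.66°
|Y| = 1/|Z| = 209.8 μS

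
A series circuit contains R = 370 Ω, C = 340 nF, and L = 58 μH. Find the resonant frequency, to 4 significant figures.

35.84 kHz

ω₀ = 1/√(LC) = 1/√(5.8e-05 × 3.4e-07) = 225200 rad/s
f₀ = ω₀/(2π) = 35.84 kHz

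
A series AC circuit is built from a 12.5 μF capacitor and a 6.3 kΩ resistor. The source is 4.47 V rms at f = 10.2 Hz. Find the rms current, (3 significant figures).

ω = 2πf = 64.09 rad/s
X_C = 1/(ωC) = 1250 Ω
Z = 6300 − j1250 Ω
|Z| = √(6300² + 1250²) = 6420 Ω
I = V/|Z| = 4.47/6420 = 696 μA

696 μA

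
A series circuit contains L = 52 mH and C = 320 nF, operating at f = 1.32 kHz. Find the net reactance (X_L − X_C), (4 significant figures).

ω = 2πf = 8294 rad/s
X_L = ωL = 431.3 Ω
X_C = 1/(ωC) = 376.8 Ω
X = 431.3 − 376.8 = 54.49 Ω

54.49 Ω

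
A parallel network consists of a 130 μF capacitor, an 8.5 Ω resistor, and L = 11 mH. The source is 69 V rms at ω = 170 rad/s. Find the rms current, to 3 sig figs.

36.3 A

X_L = ωL = 1.87 Ω
X_C = 1/(ωC) = 45.2 Ω
Parallel: admittances add. Y = 1/R + 1/(jωL) + jωC
Y = (0.118 − j0.513) S
|Y| = 0.526 S → |Z| = 1/|Y| = 1.90 Ω, ∠Z = −∠Y = 77.1°
I = V/|Z| = 69/1.90 = 36.3 A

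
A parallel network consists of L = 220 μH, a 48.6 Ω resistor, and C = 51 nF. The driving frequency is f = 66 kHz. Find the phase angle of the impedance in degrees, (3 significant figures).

ω = 2πf = 414700 rad/s
X_L = ωL = 91.2 Ω
X_C = 1/(ωC) = 47.3 Ω
Parallel: admittances add. Y = 1/R + 1/(jωL) + jωC
Y = (0.0206 + j0.0102) S
|Y| = 0.0230 S → |Z| = 1/|Y| = 43.6 Ω, ∠Z = −∠Y = -26.3°

-26.3°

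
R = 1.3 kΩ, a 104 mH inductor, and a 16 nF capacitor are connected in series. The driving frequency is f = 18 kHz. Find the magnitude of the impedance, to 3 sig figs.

ω = 2πf = 113100 rad/s
X_L = ωL = 11800 Ω
X_C = 1/(ωC) = 553 Ω
Net reactance X = X_L − X_C = 11200 Ω
Z = 1300 + j11200 Ω
|Z| = √(1300² + 11200²) = 11300 Ω

11300 Ω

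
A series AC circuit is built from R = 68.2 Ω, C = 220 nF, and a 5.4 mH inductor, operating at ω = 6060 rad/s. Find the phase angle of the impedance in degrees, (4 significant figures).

-84.57°

X_L = ωL = 32.72 Ω
X_C = 1/(ωC) = 750.1 Ω
Net reactance X = X_L − X_C = -717.4 Ω
Z = 68.20 − j717.4 Ω
|Z| = √(68.20² + 717.4²) = 720.6 Ω
∠Z = arctan(-717.4/68.20) = -84.57°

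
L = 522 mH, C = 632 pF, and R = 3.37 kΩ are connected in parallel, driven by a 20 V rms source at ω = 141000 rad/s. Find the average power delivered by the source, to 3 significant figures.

X_L = ωL = 73600 Ω
X_C = 1/(ωC) = 11200 Ω
Parallel: admittances add. Y = 1/R + 1/(jωL) + jωC
Y = (0.000297 + j7.55e-05) S
|Y| = 0.000306 S → |Z| = 1/|Y| = 3270 Ω, ∠Z = −∠Y = -14.3°
I = V/|Z| = 6.12 mA
P = VI cos φ = 20 × 0.00612 × cos(-14.3°) = 119 mW

119 mW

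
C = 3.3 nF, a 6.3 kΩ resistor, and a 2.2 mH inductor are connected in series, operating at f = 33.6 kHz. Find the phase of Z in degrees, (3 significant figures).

ω = 2πf = 211100 rad/s
X_L = ωL = 464 Ω
X_C = 1/(ωC) = 1440 Ω
Net reactance X = X_L − X_C = -971 Ω
Z = 6300 − j971 Ω
|Z| = √(6300² + 971²) = 6370 Ω
∠Z = arctan(-971/6300) = -8.76°

-8.76°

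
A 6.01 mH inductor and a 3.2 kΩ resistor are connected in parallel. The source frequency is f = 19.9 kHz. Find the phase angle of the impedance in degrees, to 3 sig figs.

ω = 2πf = 125000 rad/s
X_L = ωL = 751 Ω
Parallel: admittances add. Y = 1/R + 1/(jωL)
Y = (0.000313 − j0.00133) S
|Y| = 0.00137 S → |Z| = 1/|Y| = 732 Ω, ∠Z = −∠Y = 76.8°

76.8°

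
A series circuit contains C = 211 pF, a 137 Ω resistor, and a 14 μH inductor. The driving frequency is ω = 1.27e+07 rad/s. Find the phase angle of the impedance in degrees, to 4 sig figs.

-54.96°

X_L = ωL = 177.8 Ω
X_C = 1/(ωC) = 373.2 Ω
Net reactance X = X_L − X_C = -195.4 Ω
Z = 137.0 − j195.4 Ω
|Z| = √(137.0² + 195.4²) = 238.6 Ω
∠Z = arctan(-195.4/137.0) = -54.96°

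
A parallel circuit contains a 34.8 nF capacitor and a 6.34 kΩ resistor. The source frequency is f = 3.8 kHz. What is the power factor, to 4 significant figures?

0.1865

ω = 2πf = 23880 rad/s
X_C = 1/(ωC) = 1204 Ω
Parallel: admittances add. Y = 1/R + jωC
Y = (0.0001577 + j0.0008309) S
|Y| = 0.0008457 S → |Z| = 1/|Y| = 1182 Ω, ∠Z = −∠Y = -79.25°
cos φ = cos(-79.25°) = 0.1865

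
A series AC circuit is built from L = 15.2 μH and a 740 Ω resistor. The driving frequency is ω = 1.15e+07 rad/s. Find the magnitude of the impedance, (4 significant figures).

X_L = ωL = 174.8 Ω
Z = 740.0 + j174.8 Ω
|Z| = √(740.0² + 174.8²) = 760.4 Ω

760.4 Ω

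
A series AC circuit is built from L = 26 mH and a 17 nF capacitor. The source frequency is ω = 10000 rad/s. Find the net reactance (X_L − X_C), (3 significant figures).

-5620 Ω

X_L = ωL = 260 Ω
X_C = 1/(ωC) = 5880 Ω
X = 260 − 5880 = -5620 Ω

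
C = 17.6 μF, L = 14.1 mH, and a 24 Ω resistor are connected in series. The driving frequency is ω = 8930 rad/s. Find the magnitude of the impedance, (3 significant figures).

122 Ω

X_L = ωL = 126 Ω
X_C = 1/(ωC) = 6.36 Ω
Net reactance X = X_L − X_C = 120 Ω
Z = 24.0 + j120 Ω
|Z| = √(24.0² + 120²) = 122 Ω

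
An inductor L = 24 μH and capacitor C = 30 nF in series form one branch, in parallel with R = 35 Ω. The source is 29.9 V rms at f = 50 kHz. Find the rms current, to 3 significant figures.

907 mA

ω = 2πf = 314200 rad/s
X_L = ωL = 7.54 Ω
X_C = 1/(ωC) = 106 Ω
Branch 1: Z₁ = R = 35.0 Ω
Branch 2 (series LC): Z₂ = j(X_L − X_C) = −j98.6 Ω
Parallel: Z = Z₁Z₂/(Z₁+Z₂), |Z| = 33.0 Ω, ∠Z = -19.6°
I = V/|Z| = 29.9/33.0 = 907 mA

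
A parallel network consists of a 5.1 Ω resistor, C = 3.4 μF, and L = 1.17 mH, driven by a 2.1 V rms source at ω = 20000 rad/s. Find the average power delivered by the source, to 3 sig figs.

865 mW

X_L = ωL = 23.4 Ω
X_C = 1/(ωC) = 14.7 Ω
Parallel: admittances add. Y = 1/R + 1/(jωL) + jωC
Y = (0.196 + j0.0253) S
|Y| = 0.198 S → |Z| = 1/|Y| = 5.06 Ω, ∠Z = −∠Y = -7.34°
I = V/|Z| = 415 mA
P = VI cos φ = 2.1 × 0.415 × cos(-7.34°) = 865 mW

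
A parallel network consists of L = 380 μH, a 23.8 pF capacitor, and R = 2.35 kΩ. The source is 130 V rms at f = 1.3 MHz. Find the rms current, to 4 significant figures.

57.76 mA

ω = 2πf = 8.168e+06 rad/s
X_L = ωL = 3104 Ω
X_C = 1/(ωC) = 5144 Ω
Parallel: admittances add. Y = 1/R + 1/(jωL) + jωC
Y = (0.0004255 − j0.0001278) S
|Y| = 0.0004443 S → |Z| = 1/|Y| = 2251 Ω, ∠Z = −∠Y = 16.71°
I = V/|Z| = 130/2251 = 57.76 mA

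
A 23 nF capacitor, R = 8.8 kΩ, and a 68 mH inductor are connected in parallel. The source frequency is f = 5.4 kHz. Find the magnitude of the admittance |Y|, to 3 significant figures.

365 μS

ω = 2πf = 33930 rad/s
X_L = ωL = 2310 Ω
X_C = 1/(ωC) = 1280 Ω
Parallel: admittances add. Y = 1/R + 1/(jωL) + jωC
Y = (0.000114 + j0.000347) S
|Y| = 0.000365 S → |Z| = 1/|Y| = 2740 Ω, ∠Z = −∠Y = -71.9°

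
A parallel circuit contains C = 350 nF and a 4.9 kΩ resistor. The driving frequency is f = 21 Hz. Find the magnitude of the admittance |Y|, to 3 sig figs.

ω = 2πf = 131.9 rad/s
X_C = 1/(ωC) = 21700 Ω
Parallel: admittances add. Y = 1/R + jωC
Y = (0.000204 + j4.62e-05) S
|Y| = 0.000209 S → |Z| = 1/|Y| = 4780 Ω, ∠Z = −∠Y = -12.8°

209 μS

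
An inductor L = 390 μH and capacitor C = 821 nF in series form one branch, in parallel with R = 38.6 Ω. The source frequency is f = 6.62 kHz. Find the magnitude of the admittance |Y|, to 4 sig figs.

80.83 mS

ω = 2πf = 41590 rad/s
X_L = ωL = 16.22 Ω
X_C = 1/(ωC) = 29.28 Ω
Branch 1: Z₁ = R = 38.60 Ω
Branch 2 (series LC): Z₂ = j(X_L − X_C) = −j13.06 Ω
Parallel: Z = Z₁Z₂/(Z₁+Z₂), |Z| = 12.37 Ω, ∠Z = -71.31°
|Y| = 1/|Z| = 80.83 mS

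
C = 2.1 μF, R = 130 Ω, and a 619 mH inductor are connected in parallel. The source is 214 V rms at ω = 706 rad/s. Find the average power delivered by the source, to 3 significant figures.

352 W

X_L = ωL = 437 Ω
X_C = 1/(ωC) = 674 Ω
Parallel: admittances add. Y = 1/R + 1/(jωL) + jωC
Y = (0.00769 − j0.000806) S
|Y| = 0.00773 S → |Z| = 1/|Y| = 129 Ω, ∠Z = −∠Y = 5.98°
I = V/|Z| = 1.66 A
P = VI cos φ = 214 × 1.66 × cos(5.98°) = 352 W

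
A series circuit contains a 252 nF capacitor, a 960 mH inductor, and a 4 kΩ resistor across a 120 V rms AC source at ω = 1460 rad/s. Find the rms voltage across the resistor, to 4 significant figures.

114.0 V

X_L = ωL = 1402 Ω
X_C = 1/(ωC) = 2718 Ω
Net reactance X = X_L − X_C = -1316 Ω
Z = 4000 − j1316 Ω
|Z| = √(4000² + 1316²) = 4211 Ω
I = V/|Z| = 28.50 mA
V_R = I·|Z_R| = 0.02850 × 4000 = 114.0 V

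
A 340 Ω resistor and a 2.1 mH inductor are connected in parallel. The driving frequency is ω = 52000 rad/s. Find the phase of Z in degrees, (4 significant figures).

X_L = ωL = 109.2 Ω
Parallel: admittances add. Y = 1/R + 1/(jωL)
Y = (0.002941 − j0.009158) S
|Y| = 0.009618 S → |Z| = 1/|Y| = 104.0 Ω, ∠Z = −∠Y = 72.19°

72.19°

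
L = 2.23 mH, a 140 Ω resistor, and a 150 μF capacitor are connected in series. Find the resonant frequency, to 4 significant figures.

275.2 Hz

ω₀ = 1/√(LC) = 1/√(0.00223 × 0.00015) = 1729 rad/s
f₀ = ω₀/(2π) = 275.2 Hz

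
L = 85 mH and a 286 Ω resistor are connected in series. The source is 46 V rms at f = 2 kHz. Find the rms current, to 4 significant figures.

ω = 2πf = 12570 rad/s
X_L = ωL = 1068 Ω
Z = 286.0 + j1068 Ω
|Z| = √(286.0² + 1068²) = 1106 Ω
I = V/|Z| = 46/1106 = 41.60 mA

41.60 mA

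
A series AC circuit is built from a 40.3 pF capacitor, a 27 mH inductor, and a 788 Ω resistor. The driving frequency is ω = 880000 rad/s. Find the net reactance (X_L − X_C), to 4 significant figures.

X_L = ωL = 23760 Ω
X_C = 1/(ωC) = 28200 Ω
X = 23760 − 28200 = -4438 Ω

-4438 Ω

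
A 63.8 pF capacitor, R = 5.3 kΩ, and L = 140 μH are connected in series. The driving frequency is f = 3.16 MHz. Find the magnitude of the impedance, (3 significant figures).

5660 Ω

ω = 2πf = 1.985e+07 rad/s
X_L = ωL = 2780 Ω
X_C = 1/(ωC) = 789 Ω
Net reactance X = X_L − X_C = 1990 Ω
Z = 5300 + j1990 Ω
|Z| = √(5300² + 1990²) = 5660 Ω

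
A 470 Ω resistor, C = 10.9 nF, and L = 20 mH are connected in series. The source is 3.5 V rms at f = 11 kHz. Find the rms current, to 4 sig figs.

7.397 mA

ω = 2πf = 69120 rad/s
X_L = ωL = 1382 Ω
X_C = 1/(ωC) = 1327 Ω
Net reactance X = X_L − X_C = 54.90 Ω
Z = 470.0 + j54.90 Ω
|Z| = √(470.0² + 54.90²) = 473.2 Ω
I = V/|Z| = 3.5/473.2 = 7.397 mA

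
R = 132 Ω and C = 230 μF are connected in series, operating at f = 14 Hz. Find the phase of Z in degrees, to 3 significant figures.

-20.5°

ω = 2πf = 87.96 rad/s
X_C = 1/(ωC) = 49.4 Ω
Z = 132 − j49.4 Ω
|Z| = √(132² + 49.4²) = 141 Ω
∠Z = arctan(-49.4/132) = -20.5°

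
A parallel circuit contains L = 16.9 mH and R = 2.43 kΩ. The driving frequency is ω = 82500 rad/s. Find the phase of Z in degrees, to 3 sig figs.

60.2°

X_L = ωL = 1390 Ω
Parallel: admittances add. Y = 1/R + 1/(jωL)
Y = (0.000412 − j0.000717) S
|Y| = 0.000827 S → |Z| = 1/|Y| = 1210 Ω, ∠Z = −∠Y = 60.2°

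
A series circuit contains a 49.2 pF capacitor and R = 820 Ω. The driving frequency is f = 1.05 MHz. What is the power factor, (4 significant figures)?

0.2572

ω = 2πf = 6.597e+06 rad/s
X_C = 1/(ωC) = 3081 Ω
Z = 820.0 − j3081 Ω
|Z| = √(820.0² + 3081²) = 3188 Ω
∠Z = arctan(-3081/820.0) = -75.10°
cos φ = cos(-75.10°) = 0.2572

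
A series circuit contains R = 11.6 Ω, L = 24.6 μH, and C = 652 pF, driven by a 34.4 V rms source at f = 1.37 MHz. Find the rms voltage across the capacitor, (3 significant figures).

ω = 2πf = 8.608e+06 rad/s
X_L = ωL = 212 Ω
X_C = 1/(ωC) = 178 Ω
Net reactance X = X_L − X_C = 33.6 Ω
Z = 11.6 + j33.6 Ω
|Z| = √(11.6² + 33.6²) = 35.5 Ω
I = V/|Z| = 968 mA
V_C = I·|Z_C| = 0.968 × 178 = 173 V

173 V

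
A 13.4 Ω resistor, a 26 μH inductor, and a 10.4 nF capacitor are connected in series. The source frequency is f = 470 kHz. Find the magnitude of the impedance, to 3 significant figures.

46.2 Ω

ω = 2πf = 2.953e+06 rad/s
X_L = ωL = 76.8 Ω
X_C = 1/(ωC) = 32.6 Ω
Net reactance X = X_L − X_C = 44.2 Ω
Z = 13.4 + j44.2 Ω
|Z| = √(13.4² + 44.2²) = 46.2 Ω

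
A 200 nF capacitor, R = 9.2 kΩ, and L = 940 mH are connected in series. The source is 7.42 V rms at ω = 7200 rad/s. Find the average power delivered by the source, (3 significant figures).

4.17 mW

X_L = ωL = 6770 Ω
X_C = 1/(ωC) = 694 Ω
Net reactance X = X_L − X_C = 6070 Ω
Z = 9200 + j6070 Ω
|Z| = √(9200² + 6070²) = 11000 Ω
∠Z = arctan(6070/9200) = 33.4°
I = V/|Z| = 673 μA
P = VI cos φ = 7.42 × 0.000673 × cos(33.4°) = 4.17 mW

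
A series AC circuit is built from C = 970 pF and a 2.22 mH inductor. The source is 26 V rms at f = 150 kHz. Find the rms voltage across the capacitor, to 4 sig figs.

ω = 2πf = 942500 rad/s
X_L = ωL = 2092 Ω
X_C = 1/(ωC) = 1094 Ω
Net reactance X = X_L − X_C = 998.5 Ω
Z = j998.5 Ω
|Z| = √(0² + 998.5²) = 998.5 Ω
I = V/|Z| = 26.04 mA
V_C = I·|Z_C| = 0.02604 × 1094 = 28.48 V

28.48 V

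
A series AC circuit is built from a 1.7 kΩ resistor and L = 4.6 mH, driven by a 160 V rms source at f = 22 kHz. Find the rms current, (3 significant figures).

88.2 mA

ω = 2πf = 138200 rad/s
X_L = ωL = 636 Ω
Z = 1700 + j636 Ω
|Z| = √(1700² + 636²) = 1820 Ω
I = V/|Z| = 160/1820 = 88.2 mA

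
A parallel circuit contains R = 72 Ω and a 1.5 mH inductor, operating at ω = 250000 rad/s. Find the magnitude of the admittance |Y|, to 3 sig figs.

X_L = ωL = 375 Ω
Parallel: admittances add. Y = 1/R + 1/(jωL)
Y = (0.0139 − j0.00267) S
|Y| = 0.0141 S → |Z| = 1/|Y| = 70.7 Ω, ∠Z = −∠Y = 10.9°

14.1 mS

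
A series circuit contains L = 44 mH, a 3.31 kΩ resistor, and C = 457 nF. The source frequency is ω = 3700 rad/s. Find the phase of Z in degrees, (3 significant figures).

-7.38°

X_L = ωL = 163 Ω
X_C = 1/(ωC) = 591 Ω
Net reactance X = X_L − X_C = -429 Ω
Z = 3310 − j429 Ω
|Z| = √(3310² + 429²) = 3340 Ω
∠Z = arctan(-429/3310) = -7.38°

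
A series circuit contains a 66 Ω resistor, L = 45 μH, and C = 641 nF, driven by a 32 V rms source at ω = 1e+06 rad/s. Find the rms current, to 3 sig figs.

405 mA

X_L = ωL = 45.0 Ω
X_C = 1/(ωC) = 1.56 Ω
Net reactance X = X_L − X_C = 43.4 Ω
Z = 66.0 + j43.4 Ω
|Z| = √(66.0² + 43.4²) = 79.0 Ω
I = V/|Z| = 32/79.0 = 405 mA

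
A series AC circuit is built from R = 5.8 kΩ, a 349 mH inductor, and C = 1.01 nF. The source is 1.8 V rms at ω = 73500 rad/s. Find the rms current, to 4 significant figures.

133.4 μA

X_L = ωL = 25650 Ω
X_C = 1/(ωC) = 13470 Ω
Net reactance X = X_L − X_C = 12180 Ω
Z = 5800 + j12180 Ω
|Z| = √(5800² + 12180²) = 13490 Ω
I = V/|Z| = 1.8/13490 = 133.4 μA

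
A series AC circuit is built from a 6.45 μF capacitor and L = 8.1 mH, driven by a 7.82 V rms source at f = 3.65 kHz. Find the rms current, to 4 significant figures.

ω = 2πf = 22930 rad/s
X_L = ωL = 185.8 Ω
X_C = 1/(ωC) = 6.760 Ω
Net reactance X = X_L − X_C = 179.0 Ω
Z = j179.0 Ω
|Z| = √(0² + 179.0²) = 179.0 Ω
I = V/|Z| = 7.82/179.0 = 43.69 mA

43.69 mA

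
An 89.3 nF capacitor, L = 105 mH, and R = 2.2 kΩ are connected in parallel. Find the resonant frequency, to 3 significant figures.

1.64 kHz

ω₀ = 1/√(LC) = 1/√(0.105 × 8.93e-08) = 10330 rad/s
f₀ = ω₀/(2π) = 1.64 kHz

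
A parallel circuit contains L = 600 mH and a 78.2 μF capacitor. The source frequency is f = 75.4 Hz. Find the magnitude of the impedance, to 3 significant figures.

29.8 Ω

ω = 2πf = 473.8 rad/s
X_L = ωL = 284 Ω
X_C = 1/(ωC) = 27.0 Ω
Parallel: admittances add. Y = 1/(jωL) + jωC
Y = (0 + j0.0335) S
|Y| = 0.0335 S → |Z| = 1/|Y| = 29.8 Ω, ∠Z = −∠Y = -90.0°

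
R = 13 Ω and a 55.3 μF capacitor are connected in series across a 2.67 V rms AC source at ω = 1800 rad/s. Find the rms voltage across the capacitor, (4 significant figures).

1.633 V

X_C = 1/(ωC) = 10.05 Ω
Z = 13.00 − j10.05 Ω
|Z| = √(13.00² + 10.05²) = 16.43 Ω
I = V/|Z| = 162.5 mA
V_C = I·|Z_C| = 0.1625 × 10.05 = 1.633 V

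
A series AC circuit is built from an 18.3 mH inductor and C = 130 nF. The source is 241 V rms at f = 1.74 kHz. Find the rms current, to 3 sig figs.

ω = 2πf = 10930 rad/s
X_L = ωL = 200 Ω
X_C = 1/(ωC) = 704 Ω
Net reactance X = X_L − X_C = -504 Ω
Z = − j504 Ω
|Z| = √(0² + 504²) = 504 Ω
I = V/|Z| = 241/504 = 479 mA

479 mA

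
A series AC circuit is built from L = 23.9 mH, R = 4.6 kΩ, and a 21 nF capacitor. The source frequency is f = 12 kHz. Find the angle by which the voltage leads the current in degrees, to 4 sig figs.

ω = 2πf = 75400 rad/s
X_L = ωL = 1802 Ω
X_C = 1/(ωC) = 631.6 Ω
Net reactance X = X_L − X_C = 1170 Ω
Z = 4600 + j1170 Ω
|Z| = √(4600² + 1170²) = 4747 Ω
∠Z = arctan(1170/4600) = 14.28°

14.28°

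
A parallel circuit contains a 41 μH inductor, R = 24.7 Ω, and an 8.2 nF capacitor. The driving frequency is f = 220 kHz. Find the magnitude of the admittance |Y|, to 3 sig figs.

ω = 2πf = 1.382e+06 rad/s
X_L = ωL = 56.7 Ω
X_C = 1/(ωC) = 88.2 Ω
Parallel: admittances add. Y = 1/R + 1/(jωL) + jωC
Y = (0.0405 − j0.00631) S
|Y| = 0.0410 S → |Z| = 1/|Y| = 24.4 Ω, ∠Z = −∠Y = 8.86°

41.0 mS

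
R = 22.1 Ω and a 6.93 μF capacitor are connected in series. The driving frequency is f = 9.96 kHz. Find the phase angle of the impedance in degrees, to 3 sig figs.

-5.96°

ω = 2πf = 62580 rad/s
X_C = 1/(ωC) = 2.31 Ω
Z = 22.1 − j2.31 Ω
|Z| = √(22.1² + 2.31²) = 22.2 Ω
∠Z = arctan(-2.31/22.1) = -5.96°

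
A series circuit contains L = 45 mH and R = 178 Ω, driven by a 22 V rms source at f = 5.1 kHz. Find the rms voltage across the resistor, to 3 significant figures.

ω = 2πf = 32040 rad/s
X_L = ωL = 1440 Ω
Z = 178 + j1440 Ω
|Z| = √(178² + 1440²) = 1450 Ω
I = V/|Z| = 15.1 mA
V_R = I·|Z_R| = 0.0151 × 178 = 2.70 V

2.70 V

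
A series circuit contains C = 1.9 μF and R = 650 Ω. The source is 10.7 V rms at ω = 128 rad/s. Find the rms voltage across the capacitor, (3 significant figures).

10.6 V

X_C = 1/(ωC) = 4110 Ω
Z = 650 − j4110 Ω
|Z| = √(650² + 4110²) = 4160 Ω
I = V/|Z| = 2.57 mA
V_C = I·|Z_C| = 0.00257 × 4110 = 10.6 V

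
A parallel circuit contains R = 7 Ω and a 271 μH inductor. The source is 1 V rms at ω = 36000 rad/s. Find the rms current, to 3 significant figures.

176 mA

X_L = ωL = 9.76 Ω
Parallel: admittances add. Y = 1/R + 1/(jωL)
Y = (0.143 − j0.103) S
|Y| = 0.176 S → |Z| = 1/|Y| = 5.69 Ω, ∠Z = −∠Y = 35.7°
I = V/|Z| = 1/5.69 = 176 mA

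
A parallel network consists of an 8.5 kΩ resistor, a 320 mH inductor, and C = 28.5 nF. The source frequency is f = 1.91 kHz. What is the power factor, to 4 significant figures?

0.8216

ω = 2πf = 12000 rad/s
X_L = ωL = 3840 Ω
X_C = 1/(ωC) = 2924 Ω
Parallel: admittances add. Y = 1/R + 1/(jωL) + jωC
Y = (0.0001176 + j8.163e-05) S
|Y| = 0.0001432 S → |Z| = 1/|Y| = 6984 Ω, ∠Z = −∠Y = -34.75°
cos φ = cos(-34.75°) = 0.8216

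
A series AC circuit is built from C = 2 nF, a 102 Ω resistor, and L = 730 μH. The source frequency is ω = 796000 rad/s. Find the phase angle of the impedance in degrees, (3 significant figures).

X_L = ωL = 581 Ω
X_C = 1/(ωC) = 628 Ω
Net reactance X = X_L − X_C = -47.1 Ω
Z = 102 − j47.1 Ω
|Z| = √(102² + 47.1²) = 112 Ω
∠Z = arctan(-47.1/102) = -24.8°

-24.8°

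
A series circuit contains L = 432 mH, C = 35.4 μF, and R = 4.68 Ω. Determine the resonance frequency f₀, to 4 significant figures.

40.70 Hz

ω₀ = 1/√(LC) = 1/√(0.432 × 3.54e-05) = 255.7 rad/s
f₀ = ω₀/(2π) = 40.70 Hz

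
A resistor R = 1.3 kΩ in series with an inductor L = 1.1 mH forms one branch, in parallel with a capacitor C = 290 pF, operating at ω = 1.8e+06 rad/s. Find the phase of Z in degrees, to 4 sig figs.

-36.12°

X_L = ωL = 1980 Ω
X_C = 1/(ωC) = 1916 Ω
Branch 1 (R+jX_L): Z₁ = 1300 + j1980 Ω, |Z₁| = 2369 Ω
Branch 2 (−jX_C): Z₂ = −j1916 Ω
Parallel: Z = Z₁Z₂/(Z₁+Z₂), |Z| = 3486 Ω, ∠Z = -36.12°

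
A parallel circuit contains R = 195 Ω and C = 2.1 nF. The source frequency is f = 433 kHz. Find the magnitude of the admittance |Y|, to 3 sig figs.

7.68 mS

ω = 2πf = 2.721e+06 rad/s
X_C = 1/(ωC) = 175 Ω
Parallel: admittances add. Y = 1/R + jωC
Y = (0.00513 + j0.00571) S
|Y| = 0.00768 S → |Z| = 1/|Y| = 130 Ω, ∠Z = −∠Y = -48.1°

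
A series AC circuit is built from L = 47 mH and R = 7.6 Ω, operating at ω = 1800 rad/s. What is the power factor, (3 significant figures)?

0.0895

X_L = ωL = 84.6 Ω
Z = 7.60 + j84.6 Ω
|Z| = √(7.60² + 84.6²) = 84.9 Ω
∠Z = arctan(84.6/7.60) = 84.9°
cos φ = cos(84.9°) = 0.0895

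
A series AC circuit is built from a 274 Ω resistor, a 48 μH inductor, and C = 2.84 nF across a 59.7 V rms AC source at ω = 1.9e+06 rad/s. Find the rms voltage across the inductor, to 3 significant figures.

X_L = ωL = 91.2 Ω
X_C = 1/(ωC) = 185 Ω
Net reactance X = X_L − X_C = -94.1 Ω
Z = 274 − j94.1 Ω
|Z| = √(274² + 94.1²) = 290 Ω
I = V/|Z| = 206 mA
V_L = I·|Z_L| = 0.206 × 91.2 = 18.8 V

18.8 V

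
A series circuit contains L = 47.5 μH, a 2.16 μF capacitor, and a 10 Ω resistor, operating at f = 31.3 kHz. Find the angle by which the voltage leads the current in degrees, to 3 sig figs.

ω = 2πf = 196700 rad/s
X_L = ωL = 9.34 Ω
X_C = 1/(ωC) = 2.35 Ω
Net reactance X = X_L − X_C = 6.99 Ω
Z = 10.0 + j6.99 Ω
|Z| = √(10.0² + 6.99²) = 12.2 Ω
∠Z = arctan(6.99/10.0) = 34.9°

34.9°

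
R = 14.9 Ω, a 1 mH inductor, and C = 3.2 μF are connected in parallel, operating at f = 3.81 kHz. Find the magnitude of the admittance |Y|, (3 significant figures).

ω = 2πf = 23940 rad/s
X_L = ωL = 23.9 Ω
X_C = 1/(ωC) = 13.1 Ω
Parallel: admittances add. Y = 1/R + 1/(jωL) + jωC
Y = (0.0671 + j0.0348) S
|Y| = 0.0756 S → |Z| = 1/|Y| = 13.2 Ω, ∠Z = −∠Y = -27.4°

75.6 mS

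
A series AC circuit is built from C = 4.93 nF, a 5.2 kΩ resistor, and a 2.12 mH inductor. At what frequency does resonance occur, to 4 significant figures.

ω₀ = 1/√(LC) = 1/√(0.00212 × 4.93e-09) = 309300 rad/s
f₀ = ω₀/(2π) = 49.23 kHz

49.23 kHz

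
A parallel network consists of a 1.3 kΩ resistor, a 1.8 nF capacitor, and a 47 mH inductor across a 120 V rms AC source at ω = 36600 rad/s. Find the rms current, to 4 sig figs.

X_L = ωL = 1720 Ω
X_C = 1/(ωC) = 15180 Ω
Parallel: admittances add. Y = 1/R + 1/(jωL) + jωC
Y = (0.0007692 − j0.0005154) S
|Y| = 0.0009260 S → |Z| = 1/|Y| = 1080 Ω, ∠Z = −∠Y = 33.83°
I = V/|Z| = 120/1080 = 111.1 mA

111.1 mA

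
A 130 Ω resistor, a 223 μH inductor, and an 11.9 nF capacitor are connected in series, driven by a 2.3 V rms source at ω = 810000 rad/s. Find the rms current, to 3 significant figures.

X_L = ωL = 181 Ω
X_C = 1/(ωC) = 104 Ω
Net reactance X = X_L − X_C = 76.9 Ω
Z = 130 + j76.9 Ω
|Z| = √(130² + 76.9²) = 151 Ω
I = V/|Z| = 2.3/151 = 15.2 mA

15.2 mA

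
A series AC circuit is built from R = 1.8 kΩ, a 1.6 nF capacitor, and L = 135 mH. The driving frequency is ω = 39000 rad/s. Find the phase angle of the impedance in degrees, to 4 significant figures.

X_L = ωL = 5265 Ω
X_C = 1/(ωC) = 16030 Ω
Net reactance X = X_L − X_C = -10760 Ω
Z = 1800 − j10760 Ω
|Z| = √(1800² + 10760²) = 10910 Ω
∠Z = arctan(-10760/1800) = -80.50°

-80.50°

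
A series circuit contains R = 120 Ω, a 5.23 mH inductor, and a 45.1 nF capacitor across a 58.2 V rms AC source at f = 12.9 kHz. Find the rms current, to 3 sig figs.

ω = 2πf = 81050 rad/s
X_L = ωL = 424 Ω
X_C = 1/(ωC) = 274 Ω
Net reactance X = X_L − X_C = 150 Ω
Z = 120 + j150 Ω
|Z| = √(120² + 150²) = 192 Ω
I = V/|Z| = 58.2/192 = 303 mA

303 mA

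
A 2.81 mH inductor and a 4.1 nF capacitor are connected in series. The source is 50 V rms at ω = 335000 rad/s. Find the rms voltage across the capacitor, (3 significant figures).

X_L = ωL = 941 Ω
X_C = 1/(ωC) = 728 Ω
Net reactance X = X_L − X_C = 213 Ω
Z = j213 Ω
|Z| = √(0² + 213²) = 213 Ω
I = V/|Z| = 234 mA
V_C = I·|Z_C| = 0.234 × 728 = 171 V

171 V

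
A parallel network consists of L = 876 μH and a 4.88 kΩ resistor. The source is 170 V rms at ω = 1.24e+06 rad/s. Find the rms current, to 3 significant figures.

160 mA

X_L = ωL = 1090 Ω
Parallel: admittances add. Y = 1/R + 1/(jωL)
Y = (0.000205 − j0.000921) S
|Y| = 0.000943 S → |Z| = 1/|Y| = 1060 Ω, ∠Z = −∠Y = 77.5°
I = V/|Z| = 170/1060 = 160 mA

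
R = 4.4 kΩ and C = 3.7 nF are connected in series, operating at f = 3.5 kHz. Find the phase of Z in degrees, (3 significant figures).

-70.3°

ω = 2πf = 21990 rad/s
X_C = 1/(ωC) = 12300 Ω
Z = 4400 − j12300 Ω
|Z| = √(4400² + 12300²) = 13100 Ω
∠Z = arctan(-12300/4400) = -70.3°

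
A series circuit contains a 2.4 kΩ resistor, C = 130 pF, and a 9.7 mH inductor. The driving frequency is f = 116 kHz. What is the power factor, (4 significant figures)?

ω = 2πf = 728800 rad/s
X_L = ωL = 7070 Ω
X_C = 1/(ωC) = 10550 Ω
Net reactance X = X_L − X_C = -3484 Ω
Z = 2400 − j3484 Ω
|Z| = √(2400² + 3484²) = 4231 Ω
∠Z = arctan(-3484/2400) = -55.44°
cos φ = cos(-55.44°) = 0.5673

0.5673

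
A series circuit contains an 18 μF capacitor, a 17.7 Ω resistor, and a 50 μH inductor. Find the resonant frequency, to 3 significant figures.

5.31 kHz

ω₀ = 1/√(LC) = 1/√(5e-05 × 1.8e-05) = 33330 rad/s
f₀ = ω₀/(2π) = 5.31 kHz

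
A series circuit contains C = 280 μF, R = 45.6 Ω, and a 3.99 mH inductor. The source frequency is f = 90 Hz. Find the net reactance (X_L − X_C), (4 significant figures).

-4.059 Ω

ω = 2πf = 565.5 rad/s
X_L = ωL = 2.256 Ω
X_C = 1/(ωC) = 6.316 Ω
X = 2.256 − 6.316 = -4.059 Ω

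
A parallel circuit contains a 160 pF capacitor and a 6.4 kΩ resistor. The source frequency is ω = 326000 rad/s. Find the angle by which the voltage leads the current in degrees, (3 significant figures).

X_C = 1/(ωC) = 19200 Ω
Parallel: admittances add. Y = 1/R + jωC
Y = (0.000156 + j5.22e-05) S
|Y| = 0.000165 S → |Z| = 1/|Y| = 6070 Ω, ∠Z = −∠Y = -18.5°

-18.5°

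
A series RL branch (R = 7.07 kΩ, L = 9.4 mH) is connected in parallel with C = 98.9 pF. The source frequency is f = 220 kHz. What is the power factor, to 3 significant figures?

0.386

ω = 2πf = 1.382e+06 rad/s
X_L = ωL = 13000 Ω
X_C = 1/(ωC) = 7310 Ω
Branch 1 (R+jX_L): Z₁ = 7070 + j13000 Ω, |Z₁| = 14800 Ω
Branch 2 (−jX_C): Z₂ = −j7310 Ω
Parallel: Z = Z₁Z₂/(Z₁+Z₂), |Z| = 11900 Ω, ∠Z = -67.3°
cos φ = cos(-67.3°) = 0.386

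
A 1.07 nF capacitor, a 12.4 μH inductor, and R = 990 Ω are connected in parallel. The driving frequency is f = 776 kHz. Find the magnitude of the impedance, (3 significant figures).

ω = 2πf = 4.876e+06 rad/s
X_L = ωL = 60.5 Ω
X_C = 1/(ωC) = 192 Ω
Parallel: admittances add. Y = 1/R + 1/(jωL) + jωC
Y = (0.00101 − j0.0113) S
|Y| = 0.0114 S → |Z| = 1/|Y| = 88.0 Ω, ∠Z = −∠Y = 84.9°

88.0 Ω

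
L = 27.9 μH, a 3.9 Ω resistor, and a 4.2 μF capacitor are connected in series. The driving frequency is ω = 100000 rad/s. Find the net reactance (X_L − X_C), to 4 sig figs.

0.4090 Ω

X_L = ωL = 2.790 Ω
X_C = 1/(ωC) = 2.381 Ω
X = 2.790 − 2.381 = 0.4090 Ω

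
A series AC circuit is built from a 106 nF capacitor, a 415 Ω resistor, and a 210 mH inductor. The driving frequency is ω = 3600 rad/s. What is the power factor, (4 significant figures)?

X_L = ωL = 756.0 Ω
X_C = 1/(ωC) = 2621 Ω
Net reactance X = X_L − X_C = -1865 Ω
Z = 415.0 − j1865 Ω
|Z| = √(415.0² + 1865²) = 1910 Ω
∠Z = arctan(-1865/415.0) = -77.45°
cos φ = cos(-77.45°) = 0.2173

0.2173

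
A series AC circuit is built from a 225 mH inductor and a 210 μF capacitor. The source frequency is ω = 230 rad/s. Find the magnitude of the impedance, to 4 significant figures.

X_L = ωL = 51.75 Ω
X_C = 1/(ωC) = 20.70 Ω
Net reactance X = X_L − X_C = 31.05 Ω
Z = j31.05 Ω
|Z| = √(0² + 31.05²) = 31.05 Ω

31.05 Ω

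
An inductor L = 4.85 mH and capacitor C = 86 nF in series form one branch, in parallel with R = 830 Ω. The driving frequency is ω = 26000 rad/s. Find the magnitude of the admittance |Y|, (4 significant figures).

3.339 mS

X_L = ωL = 126.1 Ω
X_C = 1/(ωC) = 447.2 Ω
Branch 1: Z₁ = R = 830.0 Ω
Branch 2 (series LC): Z₂ = j(X_L − X_C) = −j321.1 Ω
Parallel: Z = Z₁Z₂/(Z₁+Z₂), |Z| = 299.5 Ω, ∠Z = -68.85°
|Y| = 1/|Z| = 3.339 mS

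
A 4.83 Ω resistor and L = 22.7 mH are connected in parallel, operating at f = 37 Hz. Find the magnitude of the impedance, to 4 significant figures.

ω = 2πf = 232.5 rad/s
X_L = ωL = 5.277 Ω
Parallel: admittances add. Y = 1/R + 1/(jωL)
Y = (0.2070 − j0.1895) S
|Y| = 0.2807 S → |Z| = 1/|Y| = 3.563 Ω, ∠Z = −∠Y = 42.47°

3.563 Ω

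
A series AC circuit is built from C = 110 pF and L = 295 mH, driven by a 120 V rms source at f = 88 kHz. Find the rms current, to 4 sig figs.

ω = 2πf = 552900 rad/s
X_L = ωL = 163100 Ω
X_C = 1/(ωC) = 16440 Ω
Net reactance X = X_L − X_C = 146700 Ω
Z = j146700 Ω
|Z| = √(0² + 146700²) = 146700 Ω
I = V/|Z| = 120/146700 = 818.2 μA

818.2 μA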